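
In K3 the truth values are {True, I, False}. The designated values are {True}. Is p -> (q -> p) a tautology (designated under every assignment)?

No

Countermodel: p=I, q=True gives I, which is not designated.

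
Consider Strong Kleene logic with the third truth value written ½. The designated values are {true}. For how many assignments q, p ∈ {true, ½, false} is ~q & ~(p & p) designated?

Designated under: (q=false, p=false).

1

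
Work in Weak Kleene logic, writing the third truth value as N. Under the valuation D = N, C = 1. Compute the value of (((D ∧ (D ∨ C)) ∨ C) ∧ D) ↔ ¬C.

D ∨ C = N ∨ 1 = N
D ∧ (D ∨ C) = N ∧ N = N
(D ∧ (D ∨ C)) ∨ C = N ∨ 1 = N
((D ∧ (D ∨ C)) ∨ C) ∧ D = N ∧ N = N
¬C = ¬1 = 0
(((D ∧ (D ∨ C)) ∨ C) ∧ D) ↔ ¬C = N ↔ 0 = N

N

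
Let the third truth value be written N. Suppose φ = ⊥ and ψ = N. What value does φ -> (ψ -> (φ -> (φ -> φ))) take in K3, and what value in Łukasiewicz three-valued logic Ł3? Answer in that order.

⊤; ⊤

In K3: φ -> φ = ⊥ -> ⊥ = ⊤
φ -> (φ -> φ) = ⊥ -> ⊤ = ⊤
ψ -> (φ -> (φ -> φ)) = N -> ⊤ = ⊤  [~N | ⊤]
φ -> (ψ -> (φ -> (φ -> φ))) = ⊥ -> ⊤ = ⊤
In Łukasiewicz three-valued logic Ł3: φ -> φ = ⊥ -> ⊥ = ⊤
φ -> (φ -> φ) = ⊥ -> ⊤ = ⊤
ψ -> (φ -> (φ -> φ)) = N -> ⊤ = ⊤  [min(1, 1−½+1)]
φ -> (ψ -> (φ -> (φ -> φ))) = ⊥ -> ⊤ = ⊤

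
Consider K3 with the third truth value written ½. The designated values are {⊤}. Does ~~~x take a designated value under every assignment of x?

Countermodel: x=⊤ gives ⊥, which is not designated.

No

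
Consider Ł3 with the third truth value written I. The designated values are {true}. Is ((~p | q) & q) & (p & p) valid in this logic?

No

Countermodel: p=true, q=I gives I, which is not designated.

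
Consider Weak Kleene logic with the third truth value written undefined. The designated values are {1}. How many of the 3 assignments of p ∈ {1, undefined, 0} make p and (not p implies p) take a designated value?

p=1: 1 ✓
p=undefined: undefined ·
p=0: 0 ·

1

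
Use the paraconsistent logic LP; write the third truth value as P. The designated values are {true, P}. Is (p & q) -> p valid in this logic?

Yes

Every assignment of p, q over {true, P, false} gives a value in {true, P}.
In particular, with p=P, q=P: (p & q) -> p = P.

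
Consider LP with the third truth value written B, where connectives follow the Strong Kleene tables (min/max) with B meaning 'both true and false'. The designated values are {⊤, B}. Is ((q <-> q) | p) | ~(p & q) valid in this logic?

Yes

Every assignment of q, p over {⊤, B, ⊥} gives a value in {⊤, B}.
In particular, with q=B, p=B: ((q <-> q) | p) | ~(p & q) = B.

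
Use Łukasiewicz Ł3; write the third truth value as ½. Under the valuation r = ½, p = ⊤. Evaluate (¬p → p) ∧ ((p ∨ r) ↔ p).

¬p = ¬⊤ = ⊥
¬p → p = ⊥ → ⊤ = ⊤
p ∨ r = ⊤ ∨ ½ = ⊤
(p ∨ r) ↔ p = ⊤ ↔ ⊤ = ⊤
(¬p → p) ∧ ((p ∨ r) ↔ p) = ⊤ ∧ ⊤ = ⊤

⊤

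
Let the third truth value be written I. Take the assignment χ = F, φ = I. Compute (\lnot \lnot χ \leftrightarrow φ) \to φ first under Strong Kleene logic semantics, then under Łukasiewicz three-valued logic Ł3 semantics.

In Strong Kleene logic: \lnot χ = \lnot F = T
\lnot \lnot χ = \lnot T = F
\lnot \lnot χ \leftrightarrow φ = F \leftrightarrow I = I
(\lnot \lnot χ \leftrightarrow φ) \to φ = I \to I = I  [\lnot I \lor I]
In Łukasiewicz three-valued logic Ł3: \lnot χ = \lnot F = T
\lnot \lnot χ = \lnot T = F
\lnot \lnot χ \leftrightarrow φ = F \leftrightarrow I = I  [1 − |0−½|]
(\lnot \lnot χ \leftrightarrow φ) \to φ = I \to I = T
They differ because Strong Kleene logic and Łukasiewicz three-valued logic Ł3 treat I differently under implication.

I; T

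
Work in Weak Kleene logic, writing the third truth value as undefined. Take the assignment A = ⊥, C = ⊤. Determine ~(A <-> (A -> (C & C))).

C & C = ⊤ & ⊤ = ⊤
A -> (C & C) = ⊥ -> ⊤ = ⊤
A <-> (A -> (C & C)) = ⊥ <-> ⊤ = ⊥
~(A <-> (A -> (C & C))) = ~⊥ = ⊤

⊤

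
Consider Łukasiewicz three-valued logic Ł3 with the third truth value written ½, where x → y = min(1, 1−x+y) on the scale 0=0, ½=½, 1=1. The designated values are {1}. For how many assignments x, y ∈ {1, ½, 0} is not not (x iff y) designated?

3

Designated under: (x=1, y=1); (x=½, y=½); (x=0, y=0).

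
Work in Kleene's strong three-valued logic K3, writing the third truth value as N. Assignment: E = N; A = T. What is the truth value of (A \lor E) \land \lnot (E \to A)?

F

A \lor E = T \lor N = T
E \to A = N \to T = T  [\lnot N \lor T]
\lnot (E \to A) = \lnot T = F
(A \lor E) \land \lnot (E \to A) = T \land F = F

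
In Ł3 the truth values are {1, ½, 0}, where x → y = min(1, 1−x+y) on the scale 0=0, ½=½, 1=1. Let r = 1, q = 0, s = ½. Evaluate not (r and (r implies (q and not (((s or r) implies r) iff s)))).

s or r = ½ or 1 = 1
(s or r) implies r = 1 implies 1 = 1
((s or r) implies r) iff s = 1 iff ½ = ½  [1 − |1−½|]
not (((s or r) implies r) iff s) = not ½ = ½
q and not (((s or r) implies r) iff s) = 0 and ½ = 0
r implies (q and not (((s or r) implies r) iff s)) = 1 implies 0 = 0
r and (r implies (q and not (((s or r) implies r) iff s))) = 1 and 0 = 0
not (r and (r implies (q and not (((s or r) implies r) iff s)))) = not 0 = 1

1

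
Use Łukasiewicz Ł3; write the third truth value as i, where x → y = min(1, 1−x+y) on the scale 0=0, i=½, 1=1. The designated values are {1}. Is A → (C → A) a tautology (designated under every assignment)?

Yes

Every assignment of A, C over {1, i, 0} gives a value in {1}.
In particular, with A=i, C=i: A → (C → A) = 1.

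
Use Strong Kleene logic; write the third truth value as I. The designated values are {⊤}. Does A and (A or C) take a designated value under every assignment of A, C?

Countermodel: A=I, C=⊤ gives I, which is not designated.

No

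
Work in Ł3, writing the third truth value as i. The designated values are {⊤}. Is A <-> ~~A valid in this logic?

Every assignment of A over {⊤, i, ⊥} gives a value in {⊤}.
In particular, with A=i: A <-> ~~A = ⊤.

Yes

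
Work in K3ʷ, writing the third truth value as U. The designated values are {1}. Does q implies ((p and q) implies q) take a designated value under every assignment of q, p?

Countermodel: q=1, p=U gives U, which is not designated.

No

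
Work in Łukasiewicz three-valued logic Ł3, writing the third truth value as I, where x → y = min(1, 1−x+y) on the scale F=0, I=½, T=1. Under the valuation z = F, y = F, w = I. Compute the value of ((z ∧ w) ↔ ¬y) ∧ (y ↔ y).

z ∧ w = F ∧ I = F
¬y = ¬F = T
(z ∧ w) ↔ ¬y = F ↔ T = F
y ↔ y = F ↔ F = T
((z ∧ w) ↔ ¬y) ∧ (y ↔ y) = F ∧ T = F

F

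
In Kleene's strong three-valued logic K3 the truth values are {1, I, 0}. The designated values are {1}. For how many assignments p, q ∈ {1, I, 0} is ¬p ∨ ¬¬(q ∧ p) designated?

4

Designated under: (p=1, q=1); (p=0, q=1); (p=0, q=I); (p=0, q=0).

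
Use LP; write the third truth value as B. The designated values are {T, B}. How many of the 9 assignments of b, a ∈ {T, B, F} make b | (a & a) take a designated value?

Of the 9 assignments, 8 give a value in {T, B}.

8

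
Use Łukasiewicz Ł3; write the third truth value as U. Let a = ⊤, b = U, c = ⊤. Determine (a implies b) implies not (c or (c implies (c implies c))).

U

a implies b = ⊤ implies U = U  [min(1, 1−1+½)]
c implies c = ⊤ implies ⊤ = ⊤
c implies (c implies c) = ⊤ implies ⊤ = ⊤
c or (c implies (c implies c)) = ⊤ or ⊤ = ⊤
not (c or (c implies (c implies c))) = not ⊤ = ⊥
(a implies b) implies not (c or (c implies (c implies c))) = U implies ⊥ = U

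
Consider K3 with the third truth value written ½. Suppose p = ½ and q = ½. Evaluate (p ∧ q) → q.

½

p ∧ q = ½ ∧ ½ = ½
(p ∧ q) → q = ½ → ½ = ½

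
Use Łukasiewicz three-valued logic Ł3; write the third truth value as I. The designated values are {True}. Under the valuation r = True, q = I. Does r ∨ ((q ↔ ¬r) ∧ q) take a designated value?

¬r = ¬True = False
q ↔ ¬r = I ↔ False = I  [1 − |½−0|]
(q ↔ ¬r) ∧ q = I ∧ I = I
r ∨ ((q ↔ ¬r) ∧ q) = True ∨ I = True
True ∈ {True}.

Yes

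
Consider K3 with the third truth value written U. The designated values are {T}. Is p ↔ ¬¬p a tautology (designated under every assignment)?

No

Countermodel: p=U gives U, which is not designated.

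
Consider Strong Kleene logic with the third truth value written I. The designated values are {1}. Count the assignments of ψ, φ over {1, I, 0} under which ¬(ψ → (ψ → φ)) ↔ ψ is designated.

4

Designated under: (ψ=1, φ=0); (ψ=0, φ=1); (ψ=0, φ=I); (ψ=0, φ=0).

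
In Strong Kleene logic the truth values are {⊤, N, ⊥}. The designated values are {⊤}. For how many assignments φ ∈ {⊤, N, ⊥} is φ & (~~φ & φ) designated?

1

φ=⊤: ⊤ ✓
φ=N: N ·
φ=⊥: ⊥ ·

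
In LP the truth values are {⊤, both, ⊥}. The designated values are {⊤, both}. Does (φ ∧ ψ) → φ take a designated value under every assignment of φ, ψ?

Every assignment of φ, ψ over {⊤, both, ⊥} gives a value in {⊤, both}.
In particular, with φ=both, ψ=both: (φ ∧ ψ) → φ = both.

Yes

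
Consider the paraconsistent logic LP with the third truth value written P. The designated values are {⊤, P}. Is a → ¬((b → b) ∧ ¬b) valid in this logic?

No

Countermodel: a=⊤, b=⊥ gives ⊥, which is not designated.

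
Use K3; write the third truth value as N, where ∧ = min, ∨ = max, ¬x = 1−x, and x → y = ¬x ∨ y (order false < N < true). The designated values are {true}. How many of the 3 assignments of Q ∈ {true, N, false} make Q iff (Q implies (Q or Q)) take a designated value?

1

Q=true: true ✓
Q=N: N ·
Q=false: false ·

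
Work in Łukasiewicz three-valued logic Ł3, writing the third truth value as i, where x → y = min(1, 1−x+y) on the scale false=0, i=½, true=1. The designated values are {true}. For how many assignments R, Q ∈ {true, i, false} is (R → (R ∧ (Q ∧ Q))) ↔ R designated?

Designated under: (R=true, Q=true); (R=i, Q=false).

2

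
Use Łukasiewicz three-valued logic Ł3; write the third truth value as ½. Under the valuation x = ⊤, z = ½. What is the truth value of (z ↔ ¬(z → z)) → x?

⊤

z → z = ½ → ½ = ⊤  [min(1, 1−½+½)]
¬(z → z) = ¬⊤ = ⊥
z ↔ ¬(z → z) = ½ ↔ ⊥ = ½
(z ↔ ¬(z → z)) → x = ½ → ⊤ = ⊤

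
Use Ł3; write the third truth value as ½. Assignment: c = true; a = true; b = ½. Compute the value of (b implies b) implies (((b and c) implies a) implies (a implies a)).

true

b implies b = ½ implies ½ = true  [min(1, 1−½+½)]
b and c = ½ and true = ½
(b and c) implies a = ½ implies true = true
a implies a = true implies true = true
((b and c) implies a) implies (a implies a) = true implies true = true
(b implies b) implies (((b and c) implies a) implies (a implies a)) = true implies true = true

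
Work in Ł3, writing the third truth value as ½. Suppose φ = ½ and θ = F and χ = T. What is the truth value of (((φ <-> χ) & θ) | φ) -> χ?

φ <-> χ = ½ <-> T = ½  [1 − |½−1|]
(φ <-> χ) & θ = ½ & F = F
((φ <-> χ) & θ) | φ = F | ½ = ½
(((φ <-> χ) & θ) | φ) -> χ = ½ -> T = T

T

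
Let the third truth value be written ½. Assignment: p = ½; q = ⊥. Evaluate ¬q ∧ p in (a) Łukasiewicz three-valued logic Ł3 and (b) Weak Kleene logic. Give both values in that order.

In Łukasiewicz three-valued logic Ł3: ¬q = ¬⊥ = ⊤
¬q ∧ p = ⊤ ∧ ½ = ½
In Weak Kleene logic: ¬q = ¬⊥ = ⊤
¬q ∧ p = ⊤ ∧ ½ = ½

½; ½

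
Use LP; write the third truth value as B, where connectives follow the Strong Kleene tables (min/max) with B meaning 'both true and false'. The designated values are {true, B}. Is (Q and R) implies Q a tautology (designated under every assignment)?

Every assignment of Q, R over {true, B, false} gives a value in {true, B}.
In particular, with Q=B, R=B: (Q and R) implies Q = B.

Yes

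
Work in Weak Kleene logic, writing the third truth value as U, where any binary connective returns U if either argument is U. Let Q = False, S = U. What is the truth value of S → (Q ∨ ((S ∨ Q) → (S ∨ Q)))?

U

S ∨ Q = U ∨ False = U
S ∨ Q = U ∨ False = U
(S ∨ Q) → (S ∨ Q) = U → U = U  [any arg is the third value ⇒ result is the third value]
Q ∨ ((S ∨ Q) → (S ∨ Q)) = False ∨ U = U
S → (Q ∨ ((S ∨ Q) → (S ∨ Q))) = U → U = U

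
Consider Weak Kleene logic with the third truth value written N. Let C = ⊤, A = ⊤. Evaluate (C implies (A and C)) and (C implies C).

A and C = ⊤ and ⊤ = ⊤
C implies (A and C) = ⊤ implies ⊤ = ⊤
C implies C = ⊤ implies ⊤ = ⊤
(C implies (A and C)) and (C implies C) = ⊤ and ⊤ = ⊤

⊤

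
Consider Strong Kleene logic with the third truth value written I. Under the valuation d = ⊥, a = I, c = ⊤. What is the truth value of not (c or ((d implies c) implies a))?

⊥

d implies c = ⊥ implies ⊤ = ⊤
(d implies c) implies a = ⊤ implies I = I  [not ⊤ or I]
c or ((d implies c) implies a) = ⊤ or I = ⊤
not (c or ((d implies c) implies a)) = not ⊤ = ⊥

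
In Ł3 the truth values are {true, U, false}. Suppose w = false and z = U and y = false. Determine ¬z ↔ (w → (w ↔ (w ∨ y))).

¬z = ¬U = U
w ∨ y = false ∨ false = false
w ↔ (w ∨ y) = false ↔ false = true
w → (w ↔ (w ∨ y)) = false → true = true
¬z ↔ (w → (w ↔ (w ∨ y))) = U ↔ true = U

U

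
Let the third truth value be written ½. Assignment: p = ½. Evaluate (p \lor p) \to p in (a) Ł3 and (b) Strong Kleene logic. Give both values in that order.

True; ½

In Ł3: p \lor p = ½ \lor ½ = ½
(p \lor p) \to p = ½ \to ½ = True  [min(1, 1−½+½)]
In Strong Kleene logic: p \lor p = ½ \lor ½ = ½
(p \lor p) \to p = ½ \to ½ = ½
They differ because Ł3 and Strong Kleene logic treat ½ differently under implication.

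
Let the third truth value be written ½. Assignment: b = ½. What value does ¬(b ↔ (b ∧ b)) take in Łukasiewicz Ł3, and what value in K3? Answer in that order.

In Łukasiewicz Ł3: b ∧ b = ½ ∧ ½ = ½
b ↔ (b ∧ b) = ½ ↔ ½ = T
¬(b ↔ (b ∧ b)) = ¬T = F
In K3: b ∧ b = ½ ∧ ½ = ½
b ↔ (b ∧ b) = ½ ↔ ½ = ½
¬(b ↔ (b ∧ b)) = ¬½ = ½
They differ because Łukasiewicz Ł3 and K3 treat ½ differently under implication.

F; ½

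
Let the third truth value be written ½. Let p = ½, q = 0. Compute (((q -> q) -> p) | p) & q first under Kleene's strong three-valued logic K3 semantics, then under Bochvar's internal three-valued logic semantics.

0; ½

In Kleene's strong three-valued logic K3: q -> q = 0 -> 0 = 1
(q -> q) -> p = 1 -> ½ = ½
((q -> q) -> p) | p = ½ | ½ = ½
(((q -> q) -> p) | p) & q = ½ & 0 = 0
In Bochvar's internal three-valued logic: q -> q = 0 -> 0 = 1
(q -> q) -> p = 1 -> ½ = ½  [any arg is the third value ⇒ result is the third value]
((q -> q) -> p) | p = ½ | ½ = ½
(((q -> q) -> p) | p) & q = ½ & 0 = ½
They differ because Kleene's strong three-valued logic K3 and Bochvar's internal three-valued logic treat ½ differently under the binary connectives.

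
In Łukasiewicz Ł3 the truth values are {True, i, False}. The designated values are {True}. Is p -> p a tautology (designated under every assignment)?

Every assignment of p over {True, i, False} gives a value in {True}.
In particular, with p=i: p -> p = True.

Yes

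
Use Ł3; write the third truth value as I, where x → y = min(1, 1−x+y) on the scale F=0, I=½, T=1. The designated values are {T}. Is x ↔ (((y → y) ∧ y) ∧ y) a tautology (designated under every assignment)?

No

Countermodel: x=T, y=I gives I, which is not designated.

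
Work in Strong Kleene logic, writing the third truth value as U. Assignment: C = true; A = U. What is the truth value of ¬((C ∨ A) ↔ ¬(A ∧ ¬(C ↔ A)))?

C ∨ A = true ∨ U = true
C ↔ A = true ↔ U = U
¬(C ↔ A) = ¬U = U
A ∧ ¬(C ↔ A) = U ∧ U = U
¬(A ∧ ¬(C ↔ A)) = ¬U = U
(C ∨ A) ↔ ¬(A ∧ ¬(C ↔ A)) = true ↔ U = U
¬((C ∨ A) ↔ ¬(A ∧ ¬(C ↔ A))) = ¬U = U

U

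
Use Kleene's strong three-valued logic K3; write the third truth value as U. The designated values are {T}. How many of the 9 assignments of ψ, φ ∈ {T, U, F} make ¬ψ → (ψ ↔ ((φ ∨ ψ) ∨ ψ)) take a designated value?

4

Designated under: (ψ=T, φ=T); (ψ=T, φ=U); (ψ=T, φ=F); (ψ=F, φ=F).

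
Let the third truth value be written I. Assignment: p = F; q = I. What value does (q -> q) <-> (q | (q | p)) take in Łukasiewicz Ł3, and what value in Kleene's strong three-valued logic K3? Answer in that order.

In Łukasiewicz Ł3: q -> q = I -> I = T  [min(1, 1−½+½)]
q | p = I | F = I
q | (q | p) = I | I = I
(q -> q) <-> (q | (q | p)) = T <-> I = I
In Kleene's strong three-valued logic K3: q -> q = I -> I = I  [~I | I]
q | p = I | F = I
q | (q | p) = I | I = I
(q -> q) <-> (q | (q | p)) = I <-> I = I

I; I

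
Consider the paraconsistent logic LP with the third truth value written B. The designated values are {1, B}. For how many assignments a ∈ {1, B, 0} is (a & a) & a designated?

a=1: 1 ✓
a=B: B ✓
a=0: 0 ·

2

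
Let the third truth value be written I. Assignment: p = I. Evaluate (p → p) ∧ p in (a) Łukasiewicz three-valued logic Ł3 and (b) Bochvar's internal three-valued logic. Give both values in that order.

I; I

In Łukasiewicz three-valued logic Ł3: p → p = I → I = true  [min(1, 1−½+½)]
(p → p) ∧ p = true ∧ I = I
In Bochvar's internal three-valued logic: p → p = I → I = I  [any arg is the third value ⇒ result is the third value]
(p → p) ∧ p = I ∧ I = I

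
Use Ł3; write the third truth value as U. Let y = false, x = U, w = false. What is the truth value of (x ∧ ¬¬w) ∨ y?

¬w = ¬false = true
¬¬w = ¬true = false
x ∧ ¬¬w = U ∧ false = false
(x ∧ ¬¬w) ∨ y = false ∨ false = false

false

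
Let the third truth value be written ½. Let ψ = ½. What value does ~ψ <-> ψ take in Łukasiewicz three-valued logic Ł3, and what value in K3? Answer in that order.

True; ½

In Łukasiewicz three-valued logic Ł3: ~ψ = ~½ = ½
~ψ <-> ψ = ½ <-> ½ = True
In K3: ~ψ = ~½ = ½
~ψ <-> ψ = ½ <-> ½ = ½
They differ because Łukasiewicz three-valued logic Ł3 and K3 treat ½ differently under implication.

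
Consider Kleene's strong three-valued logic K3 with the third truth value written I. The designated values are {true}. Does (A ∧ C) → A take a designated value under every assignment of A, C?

Countermodel: A=I, C=true gives I, which is not designated.

No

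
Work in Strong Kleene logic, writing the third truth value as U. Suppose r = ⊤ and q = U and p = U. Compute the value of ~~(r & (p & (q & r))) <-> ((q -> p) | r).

q & r = U & ⊤ = U
p & (q & r) = U & U = U
r & (p & (q & r)) = ⊤ & U = U
~(r & (p & (q & r))) = ~U = U
~~(r & (p & (q & r))) = ~U = U
q -> p = U -> U = U  [~U | U]
(q -> p) | r = U | ⊤ = ⊤
~~(r & (p & (q & r))) <-> ((q -> p) | r) = U <-> ⊤ = U

U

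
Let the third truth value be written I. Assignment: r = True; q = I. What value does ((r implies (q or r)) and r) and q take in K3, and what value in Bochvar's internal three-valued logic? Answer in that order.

In K3: q or r = I or True = True
r implies (q or r) = True implies True = True
(r implies (q or r)) and r = True and True = True
((r implies (q or r)) and r) and q = True and I = I
In Bochvar's internal three-valued logic: q or r = I or True = I
r implies (q or r) = True implies I = I  [any arg is the third value ⇒ result is the third value]
(r implies (q or r)) and r = I and True = I
((r implies (q or r)) and r) and q = I and I = I

I; I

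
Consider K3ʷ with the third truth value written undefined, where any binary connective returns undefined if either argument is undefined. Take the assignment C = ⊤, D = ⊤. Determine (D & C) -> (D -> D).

⊤

D & C = ⊤ & ⊤ = ⊤
D -> D = ⊤ -> ⊤ = ⊤
(D & C) -> (D -> D) = ⊤ -> ⊤ = ⊤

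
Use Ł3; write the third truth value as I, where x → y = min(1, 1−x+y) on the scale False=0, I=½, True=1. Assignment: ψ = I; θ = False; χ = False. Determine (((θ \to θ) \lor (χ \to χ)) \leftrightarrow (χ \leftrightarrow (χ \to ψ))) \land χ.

θ \to θ = False \to False = True
χ \to χ = False \to False = True
(θ \to θ) \lor (χ \to χ) = True \lor True = True
χ \to ψ = False \to I = True
χ \leftrightarrow (χ \to ψ) = False \leftrightarrow True = False
((θ \to θ) \lor (χ \to χ)) \leftrightarrow (χ \leftrightarrow (χ \to ψ)) = True \leftrightarrow False = False
(((θ \to θ) \lor (χ \to χ)) \leftrightarrow (χ \leftrightarrow (χ \to ψ))) \land χ = False \land False = False

False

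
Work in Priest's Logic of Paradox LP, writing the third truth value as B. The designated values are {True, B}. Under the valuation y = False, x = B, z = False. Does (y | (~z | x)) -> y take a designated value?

~z = ~False = True
~z | x = True | B = True
y | (~z | x) = False | True = True
(y | (~z | x)) -> y = True -> False = False
False ∉ {True, B}.

No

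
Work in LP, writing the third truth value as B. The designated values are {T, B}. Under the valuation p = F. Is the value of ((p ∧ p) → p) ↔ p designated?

p ∧ p = F ∧ F = F
(p ∧ p) → p = F → F = T
((p ∧ p) → p) ↔ p = T ↔ F = F
F ∉ {T, B}.

No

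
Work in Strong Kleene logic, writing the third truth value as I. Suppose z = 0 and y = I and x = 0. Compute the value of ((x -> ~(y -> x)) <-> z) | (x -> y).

1

y -> x = I -> 0 = I  [~I | 0]
~(y -> x) = ~I = I
x -> ~(y -> x) = 0 -> I = 1
(x -> ~(y -> x)) <-> z = 1 <-> 0 = 0
x -> y = 0 -> I = 1
((x -> ~(y -> x)) <-> z) | (x -> y) = 0 | 1 = 1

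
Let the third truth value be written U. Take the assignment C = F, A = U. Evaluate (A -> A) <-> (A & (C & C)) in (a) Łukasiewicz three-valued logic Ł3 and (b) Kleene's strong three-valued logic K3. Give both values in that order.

In Łukasiewicz three-valued logic Ł3: A -> A = U -> U = T  [min(1, 1−½+½)]
C & C = F & F = F
A & (C & C) = U & F = F
(A -> A) <-> (A & (C & C)) = T <-> F = F
In Kleene's strong three-valued logic K3: A -> A = U -> U = U  [~U | U]
C & C = F & F = F
A & (C & C) = U & F = F
(A -> A) <-> (A & (C & C)) = U <-> F = U
They differ because Łukasiewicz three-valued logic Ł3 and Kleene's strong three-valued logic K3 treat U differently under implication.

F; U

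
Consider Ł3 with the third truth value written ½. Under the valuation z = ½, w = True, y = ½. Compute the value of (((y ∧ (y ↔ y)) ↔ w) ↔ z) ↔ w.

True

y ↔ y = ½ ↔ ½ = True  [1 − |½−½|]
y ∧ (y ↔ y) = ½ ∧ True = ½
(y ∧ (y ↔ y)) ↔ w = ½ ↔ True = ½
((y ∧ (y ↔ y)) ↔ w) ↔ z = ½ ↔ ½ = True
(((y ∧ (y ↔ y)) ↔ w) ↔ z) ↔ w = True ↔ True = True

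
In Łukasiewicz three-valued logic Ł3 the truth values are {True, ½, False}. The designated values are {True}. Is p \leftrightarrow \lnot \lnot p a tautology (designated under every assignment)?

Every assignment of p over {True, ½, False} gives a value in {True}.
In particular, with p=½: p \leftrightarrow \lnot \lnot p = True.

Yes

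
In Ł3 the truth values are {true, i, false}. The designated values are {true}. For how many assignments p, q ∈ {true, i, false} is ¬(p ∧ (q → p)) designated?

Designated under: (p=false, q=true); (p=false, q=i); (p=false, q=false).

3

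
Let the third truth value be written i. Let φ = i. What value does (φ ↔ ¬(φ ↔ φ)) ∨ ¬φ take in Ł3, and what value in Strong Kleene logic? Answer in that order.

i; i

In Ł3: φ ↔ φ = i ↔ i = 1  [1 − |½−½|]
¬(φ ↔ φ) = ¬1 = 0
φ ↔ ¬(φ ↔ φ) = i ↔ 0 = i
¬φ = ¬i = i
(φ ↔ ¬(φ ↔ φ)) ∨ ¬φ = i ∨ i = i
In Strong Kleene logic: φ ↔ φ = i ↔ i = i
¬(φ ↔ φ) = ¬i = i
φ ↔ ¬(φ ↔ φ) = i ↔ i = i
¬φ = ¬i = i
(φ ↔ ¬(φ ↔ φ)) ∨ ¬φ = i ∨ i = i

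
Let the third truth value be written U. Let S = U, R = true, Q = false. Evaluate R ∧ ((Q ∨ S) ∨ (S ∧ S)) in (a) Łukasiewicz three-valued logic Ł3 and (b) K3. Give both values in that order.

U; U

In Łukasiewicz three-valued logic Ł3: Q ∨ S = false ∨ U = U
S ∧ S = U ∧ U = U
(Q ∨ S) ∨ (S ∧ S) = U ∨ U = U
R ∧ ((Q ∨ S) ∨ (S ∧ S)) = true ∧ U = U
In K3: Q ∨ S = false ∨ U = U
S ∧ S = U ∧ U = U
(Q ∨ S) ∨ (S ∧ S) = U ∨ U = U
R ∧ ((Q ∨ S) ∨ (S ∧ S)) = true ∧ U = U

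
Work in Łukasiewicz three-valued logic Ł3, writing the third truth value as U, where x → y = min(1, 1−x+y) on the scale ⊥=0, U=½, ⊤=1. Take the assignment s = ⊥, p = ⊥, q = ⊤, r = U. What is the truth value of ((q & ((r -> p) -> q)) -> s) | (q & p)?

⊥

r -> p = U -> ⊥ = U  [min(1, 1−½+0)]
(r -> p) -> q = U -> ⊤ = ⊤
q & ((r -> p) -> q) = ⊤ & ⊤ = ⊤
(q & ((r -> p) -> q)) -> s = ⊤ -> ⊥ = ⊥
q & p = ⊤ & ⊥ = ⊥
((q & ((r -> p) -> q)) -> s) | (q & p) = ⊥ | ⊥ = ⊥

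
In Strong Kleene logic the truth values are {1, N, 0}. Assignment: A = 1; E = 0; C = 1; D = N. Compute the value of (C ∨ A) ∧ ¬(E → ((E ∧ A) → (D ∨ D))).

C ∨ A = 1 ∨ 1 = 1
E ∧ A = 0 ∧ 1 = 0
D ∨ D = N ∨ N = N
(E ∧ A) → (D ∨ D) = 0 → N = 1
E → ((E ∧ A) → (D ∨ D)) = 0 → 1 = 1
¬(E → ((E ∧ A) → (D ∨ D))) = ¬1 = 0
(C ∨ A) ∧ ¬(E → ((E ∧ A) → (D ∨ D))) = 1 ∧ 0 = 0

0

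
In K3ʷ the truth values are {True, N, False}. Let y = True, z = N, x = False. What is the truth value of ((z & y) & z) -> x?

N

z & y = N & True = N
(z & y) & z = N & N = N
((z & y) & z) -> x = N -> False = N  [any arg is the third value ⇒ result is the third value]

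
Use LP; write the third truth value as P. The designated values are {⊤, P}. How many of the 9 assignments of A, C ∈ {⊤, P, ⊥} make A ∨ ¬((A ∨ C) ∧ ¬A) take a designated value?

Of the 9 assignments, 8 give a value in {⊤, P}.

8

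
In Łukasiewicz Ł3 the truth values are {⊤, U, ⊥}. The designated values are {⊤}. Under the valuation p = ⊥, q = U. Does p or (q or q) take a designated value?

q or q = U or U = U
p or (q or q) = ⊥ or U = U
U ∉ {⊤}.

No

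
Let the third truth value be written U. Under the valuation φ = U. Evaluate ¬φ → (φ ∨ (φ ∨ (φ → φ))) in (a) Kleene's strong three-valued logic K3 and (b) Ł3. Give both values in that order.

In Kleene's strong three-valued logic K3: ¬φ = ¬U = U
φ → φ = U → U = U
φ ∨ (φ → φ) = U ∨ U = U
φ ∨ (φ ∨ (φ → φ)) = U ∨ U = U
¬φ → (φ ∨ (φ ∨ (φ → φ))) = U → U = U
In Ł3: ¬φ = ¬U = U
φ → φ = U → U = 1  [min(1, 1−½+½)]
φ ∨ (φ → φ) = U ∨ 1 = 1
φ ∨ (φ ∨ (φ → φ)) = U ∨ 1 = 1
¬φ → (φ ∨ (φ ∨ (φ → φ))) = U → 1 = 1
They differ because Kleene's strong three-valued logic K3 and Ł3 treat U differently under implication.

U; 1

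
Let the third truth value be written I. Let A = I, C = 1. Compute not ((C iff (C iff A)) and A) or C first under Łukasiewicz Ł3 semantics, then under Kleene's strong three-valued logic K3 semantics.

In Łukasiewicz Ł3: C iff A = 1 iff I = I  [1 − |1−½|]
C iff (C iff A) = 1 iff I = I
(C iff (C iff A)) and A = I and I = I
not ((C iff (C iff A)) and A) = not I = I
not ((C iff (C iff A)) and A) or C = I or 1 = 1
In Kleene's strong three-valued logic K3: C iff A = 1 iff I = I
C iff (C iff A) = 1 iff I = I
(C iff (C iff A)) and A = I and I = I
not ((C iff (C iff A)) and A) = not I = I
not ((C iff (C iff A)) and A) or C = I or 1 = 1

1; 1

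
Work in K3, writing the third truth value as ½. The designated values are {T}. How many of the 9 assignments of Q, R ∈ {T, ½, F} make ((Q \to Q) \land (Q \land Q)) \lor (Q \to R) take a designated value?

7

Of the 9 assignments, 7 give a value in {T}.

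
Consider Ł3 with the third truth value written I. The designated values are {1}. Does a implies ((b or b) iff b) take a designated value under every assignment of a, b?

Yes

Every assignment of a, b over {1, I, 0} gives a value in {1}.
In particular, with a=I, b=I: a implies ((b or b) iff b) = 1.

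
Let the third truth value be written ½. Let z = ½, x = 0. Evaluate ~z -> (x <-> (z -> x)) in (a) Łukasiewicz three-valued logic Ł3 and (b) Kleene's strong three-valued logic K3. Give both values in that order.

In Łukasiewicz three-valued logic Ł3: ~z = ~½ = ½
z -> x = ½ -> 0 = ½  [min(1, 1−½+0)]
x <-> (z -> x) = 0 <-> ½ = ½
~z -> (x <-> (z -> x)) = ½ -> ½ = 1
In Kleene's strong three-valued logic K3: ~z = ~½ = ½
z -> x = ½ -> 0 = ½
x <-> (z -> x) = 0 <-> ½ = ½
~z -> (x <-> (z -> x)) = ½ -> ½ = ½
They differ because Łukasiewicz three-valued logic Ł3 and Kleene's strong three-valued logic K3 treat ½ differently under implication.

1; ½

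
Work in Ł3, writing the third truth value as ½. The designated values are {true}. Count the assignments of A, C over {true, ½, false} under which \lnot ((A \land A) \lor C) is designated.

1

Designated under: (A=false, C=false).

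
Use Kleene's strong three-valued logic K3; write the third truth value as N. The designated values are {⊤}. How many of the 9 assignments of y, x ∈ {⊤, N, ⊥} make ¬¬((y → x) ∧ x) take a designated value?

Designated under: (y=⊤, x=⊤); (y=N, x=⊤); (y=⊥, x=⊤).

3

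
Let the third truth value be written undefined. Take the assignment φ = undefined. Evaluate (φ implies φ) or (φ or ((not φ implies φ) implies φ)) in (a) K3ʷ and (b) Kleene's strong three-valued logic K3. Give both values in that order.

undefined; undefined

In K3ʷ: φ implies φ = undefined implies undefined = undefined
not φ = not undefined = undefined
not φ implies φ = undefined implies undefined = undefined
(not φ implies φ) implies φ = undefined implies undefined = undefined
φ or ((not φ implies φ) implies φ) = undefined or undefined = undefined
(φ implies φ) or (φ or ((not φ implies φ) implies φ)) = undefined or undefined = undefined
In Kleene's strong three-valued logic K3: φ implies φ = undefined implies undefined = undefined  [not undefined or undefined]
not φ = not undefined = undefined
not φ implies φ = undefined implies undefined = undefined
(not φ implies φ) implies φ = undefined implies undefined = undefined
φ or ((not φ implies φ) implies φ) = undefined or undefined = undefined
(φ implies φ) or (φ or ((not φ implies φ) implies φ)) = undefined or undefined = undefined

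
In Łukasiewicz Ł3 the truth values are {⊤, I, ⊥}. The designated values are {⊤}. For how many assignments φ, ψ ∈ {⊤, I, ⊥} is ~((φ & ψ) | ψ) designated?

Designated under: (φ=⊤, ψ=⊥); (φ=I, ψ=⊥); (φ=⊥, ψ=⊥).

3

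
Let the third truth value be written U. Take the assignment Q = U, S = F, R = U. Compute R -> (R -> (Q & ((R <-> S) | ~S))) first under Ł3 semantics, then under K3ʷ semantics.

In Ł3: R <-> S = U <-> F = U  [1 − |½−0|]
~S = ~F = T
(R <-> S) | ~S = U | T = T
Q & ((R <-> S) | ~S) = U & T = U
R -> (Q & ((R <-> S) | ~S)) = U -> U = T
R -> (R -> (Q & ((R <-> S) | ~S))) = U -> T = T
In K3ʷ: R <-> S = U <-> F = U
~S = ~F = T
(R <-> S) | ~S = U | T = U
Q & ((R <-> S) | ~S) = U & U = U
R -> (Q & ((R <-> S) | ~S)) = U -> U = U  [any arg is the third value ⇒ result is the third value]
R -> (R -> (Q & ((R <-> S) | ~S))) = U -> U = U
They differ because Ł3 and K3ʷ treat U differently under the binary connectives.

T; U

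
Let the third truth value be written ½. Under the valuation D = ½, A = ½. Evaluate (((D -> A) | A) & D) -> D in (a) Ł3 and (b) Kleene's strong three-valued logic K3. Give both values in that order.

T; ½

In Ł3: D -> A = ½ -> ½ = T
(D -> A) | A = T | ½ = T
((D -> A) | A) & D = T & ½ = ½
(((D -> A) | A) & D) -> D = ½ -> ½ = T
In Kleene's strong three-valued logic K3: D -> A = ½ -> ½ = ½
(D -> A) | A = ½ | ½ = ½
((D -> A) | A) & D = ½ & ½ = ½
(((D -> A) | A) & D) -> D = ½ -> ½ = ½
They differ because Ł3 and Kleene's strong three-valued logic K3 treat ½ differently under implication.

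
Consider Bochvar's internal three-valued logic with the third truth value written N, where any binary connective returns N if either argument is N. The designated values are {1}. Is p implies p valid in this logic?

Countermodel: p=N gives N, which is not designated.

No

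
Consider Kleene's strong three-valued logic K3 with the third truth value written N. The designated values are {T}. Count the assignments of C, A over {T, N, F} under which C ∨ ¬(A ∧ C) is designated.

Of the 9 assignments, 7 give a value in {T}.

7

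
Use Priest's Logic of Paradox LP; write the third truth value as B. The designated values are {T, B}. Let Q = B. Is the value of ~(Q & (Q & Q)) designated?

Yes

Q & Q = B & B = B
Q & (Q & Q) = B & B = B
~(Q & (Q & Q)) = ~B = B
B ∈ {T, B}.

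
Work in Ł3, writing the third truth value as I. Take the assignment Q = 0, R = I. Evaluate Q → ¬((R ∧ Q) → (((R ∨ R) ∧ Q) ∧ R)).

R ∧ Q = I ∧ 0 = 0
R ∨ R = I ∨ I = I
(R ∨ R) ∧ Q = I ∧ 0 = 0
((R ∨ R) ∧ Q) ∧ R = 0 ∧ I = 0
(R ∧ Q) → (((R ∨ R) ∧ Q) ∧ R) = 0 → 0 = 1
¬((R ∧ Q) → (((R ∨ R) ∧ Q) ∧ R)) = ¬1 = 0
Q → ¬((R ∧ Q) → (((R ∨ R) ∧ Q) ∧ R)) = 0 → 0 = 1

1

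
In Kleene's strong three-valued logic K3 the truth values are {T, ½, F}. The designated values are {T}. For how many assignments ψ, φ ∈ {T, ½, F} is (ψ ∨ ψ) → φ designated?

5

Of the 9 assignments, 5 give a value in {T}.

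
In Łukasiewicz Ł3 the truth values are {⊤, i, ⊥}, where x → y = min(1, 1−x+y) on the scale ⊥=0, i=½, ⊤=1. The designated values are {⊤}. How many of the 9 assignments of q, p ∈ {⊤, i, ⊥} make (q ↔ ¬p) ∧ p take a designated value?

1

Designated under: (q=⊥, p=⊤).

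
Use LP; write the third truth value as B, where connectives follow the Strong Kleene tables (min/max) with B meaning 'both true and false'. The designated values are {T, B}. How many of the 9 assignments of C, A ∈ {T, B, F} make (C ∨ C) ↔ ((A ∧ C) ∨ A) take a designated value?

7

Of the 9 assignments, 7 give a value in {T, B}.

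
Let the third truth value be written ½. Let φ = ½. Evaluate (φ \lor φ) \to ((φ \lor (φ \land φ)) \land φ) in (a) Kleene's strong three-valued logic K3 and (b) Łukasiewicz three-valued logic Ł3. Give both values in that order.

In Kleene's strong three-valued logic K3: φ \lor φ = ½ \lor ½ = ½
φ \land φ = ½ \land ½ = ½
φ \lor (φ \land φ) = ½ \lor ½ = ½
(φ \lor (φ \land φ)) \land φ = ½ \land ½ = ½
(φ \lor φ) \to ((φ \lor (φ \land φ)) \land φ) = ½ \to ½ = ½
In Łukasiewicz three-valued logic Ł3: φ \lor φ = ½ \lor ½ = ½
φ \land φ = ½ \land ½ = ½
φ \lor (φ \land φ) = ½ \lor ½ = ½
(φ \lor (φ \land φ)) \land φ = ½ \land ½ = ½
(φ \lor φ) \to ((φ \lor (φ \land φ)) \land φ) = ½ \to ½ = T  [min(1, 1−½+½)]
They differ because Kleene's strong three-valued logic K3 and Łukasiewicz three-valued logic Ł3 treat ½ differently under implication.

½; T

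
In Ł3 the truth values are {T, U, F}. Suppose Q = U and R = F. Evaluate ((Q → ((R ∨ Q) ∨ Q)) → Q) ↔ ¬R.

U

R ∨ Q = F ∨ U = U
(R ∨ Q) ∨ Q = U ∨ U = U
Q → ((R ∨ Q) ∨ Q) = U → U = T  [min(1, 1−½+½)]
(Q → ((R ∨ Q) ∨ Q)) → Q = T → U = U
¬R = ¬F = T
((Q → ((R ∨ Q) ∨ Q)) → Q) ↔ ¬R = U ↔ T = U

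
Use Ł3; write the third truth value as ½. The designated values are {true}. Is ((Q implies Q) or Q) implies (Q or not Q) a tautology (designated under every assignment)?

No

Countermodel: Q=½ gives ½, which is not designated.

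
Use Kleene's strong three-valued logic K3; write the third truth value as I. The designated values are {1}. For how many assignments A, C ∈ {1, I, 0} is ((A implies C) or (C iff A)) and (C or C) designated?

Designated under: (A=1, C=1); (A=I, C=1); (A=0, C=1).

3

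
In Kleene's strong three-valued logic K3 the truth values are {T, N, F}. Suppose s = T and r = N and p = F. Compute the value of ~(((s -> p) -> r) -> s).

s -> p = T -> F = F
(s -> p) -> r = F -> N = T  [~F | N]
((s -> p) -> r) -> s = T -> T = T
~(((s -> p) -> r) -> s) = ~T = F

F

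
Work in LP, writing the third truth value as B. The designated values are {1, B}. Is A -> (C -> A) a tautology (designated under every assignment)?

Every assignment of A, C over {1, B, 0} gives a value in {1, B}.
In particular, with A=B, C=B: A -> (C -> A) = B.

Yes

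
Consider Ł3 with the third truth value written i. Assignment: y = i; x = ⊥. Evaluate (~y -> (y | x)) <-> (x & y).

~y = ~i = i
y | x = i | ⊥ = i
~y -> (y | x) = i -> i = ⊤  [min(1, 1−½+½)]
x & y = ⊥ & i = ⊥
(~y -> (y | x)) <-> (x & y) = ⊤ <-> ⊥ = ⊥

⊥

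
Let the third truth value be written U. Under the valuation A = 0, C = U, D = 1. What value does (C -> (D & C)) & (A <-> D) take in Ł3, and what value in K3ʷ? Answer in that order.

0; U

In Ł3: D & C = 1 & U = U
C -> (D & C) = U -> U = 1
A <-> D = 0 <-> 1 = 0
(C -> (D & C)) & (A <-> D) = 1 & 0 = 0
In K3ʷ: D & C = 1 & U = U
C -> (D & C) = U -> U = U  [any arg is the third value ⇒ result is the third value]
A <-> D = 0 <-> 1 = 0
(C -> (D & C)) & (A <-> D) = U & 0 = U
They differ because Ł3 and K3ʷ treat U differently under the binary connectives.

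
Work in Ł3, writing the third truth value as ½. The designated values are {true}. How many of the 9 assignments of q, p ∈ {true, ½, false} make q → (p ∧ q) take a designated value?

Of the 9 assignments, 6 give a value in {true}.

6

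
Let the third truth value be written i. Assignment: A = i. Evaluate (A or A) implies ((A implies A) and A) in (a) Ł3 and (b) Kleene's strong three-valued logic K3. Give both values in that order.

In Ł3: A or A = i or i = i
A implies A = i implies i = True  [min(1, 1−½+½)]
(A implies A) and A = True and i = i
(A or A) implies ((A implies A) and A) = i implies i = True
In Kleene's strong three-valued logic K3: A or A = i or i = i
A implies A = i implies i = i  [not i or i]
(A implies A) and A = i and i = i
(A or A) implies ((A implies A) and A) = i implies i = i
They differ because Ł3 and Kleene's strong three-valued logic K3 treat i differently under implication.

True; i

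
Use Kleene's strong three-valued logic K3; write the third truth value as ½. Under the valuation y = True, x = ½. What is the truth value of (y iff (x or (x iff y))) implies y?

x iff y = ½ iff True = ½
x or (x iff y) = ½ or ½ = ½
y iff (x or (x iff y)) = True iff ½ = ½
(y iff (x or (x iff y))) implies y = ½ implies True = True  [not ½ or True]

True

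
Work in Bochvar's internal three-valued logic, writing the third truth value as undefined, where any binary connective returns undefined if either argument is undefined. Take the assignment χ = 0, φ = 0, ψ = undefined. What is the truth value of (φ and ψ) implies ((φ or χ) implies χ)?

φ and ψ = 0 and undefined = undefined
φ or χ = 0 or 0 = 0
(φ or χ) implies χ = 0 implies 0 = 1
(φ and ψ) implies ((φ or χ) implies χ) = undefined implies 1 = undefined  [any arg is the third value ⇒ result is the third value]

undefined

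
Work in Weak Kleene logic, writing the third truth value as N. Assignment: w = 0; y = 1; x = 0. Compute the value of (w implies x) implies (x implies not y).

w implies x = 0 implies 0 = 1
not y = not 1 = 0
x implies not y = 0 implies 0 = 1
(w implies x) implies (x implies not y) = 1 implies 1 = 1

1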